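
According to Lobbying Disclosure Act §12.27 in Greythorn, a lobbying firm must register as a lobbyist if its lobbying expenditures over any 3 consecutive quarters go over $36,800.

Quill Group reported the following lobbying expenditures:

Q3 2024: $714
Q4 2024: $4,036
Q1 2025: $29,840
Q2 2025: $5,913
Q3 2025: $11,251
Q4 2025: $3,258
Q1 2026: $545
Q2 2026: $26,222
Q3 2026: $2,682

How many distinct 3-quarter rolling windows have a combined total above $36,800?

2

Q3 2024–Q1 2025: $714 + $4,036 + $29,840 = $34,590 (under)
Q4 2024–Q2 2025: $4,036 + $29,840 + $5,913 = $39,789 (over)
Q1 2025–Q3 2025: $29,840 + $5,913 + $11,251 = $47,004 (over)
Q2 2025–Q4 2025: $5,913 + $11,251 + $3,258 = $20,422 (under)
Q3 2025–Q1 2026: $11,251 + $3,258 + $545 = $15,054 (under)
Q4 2025–Q2 2026: $3,258 + $545 + $26,222 = $30,025 (under)
Q1 2026–Q3 2026: $545 + $26,222 + $2,682 = $29,449 (under)
2 windows exceed the threshold.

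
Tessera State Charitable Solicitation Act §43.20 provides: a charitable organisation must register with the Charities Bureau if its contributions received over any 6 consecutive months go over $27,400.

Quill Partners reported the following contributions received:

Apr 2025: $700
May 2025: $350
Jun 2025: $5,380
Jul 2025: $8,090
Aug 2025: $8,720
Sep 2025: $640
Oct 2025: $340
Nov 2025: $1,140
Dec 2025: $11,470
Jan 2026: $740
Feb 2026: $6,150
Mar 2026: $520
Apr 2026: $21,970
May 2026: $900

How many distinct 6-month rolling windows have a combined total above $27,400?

Apr 2025–Sep 2025: $700 + $350 + $5,380 + $8,090 + $8,720 + $640 = $23,880 (under)
May 2025–Oct 2025: $350 + $5,380 + $8,090 + $8,720 + $640 + $340 = $23,520 (under)
Jun 2025–Nov 2025: $5,380 + $8,090 + $8,720 + $640 + $340 + $1,140 = $24,310 (under)
Jul 2025–Dec 2025: $8,090 + $8,720 + $640 + $340 + $1,140 + $11,470 = $30,400 (over)
Aug 2025–Jan 2026: $8,720 + $640 + $340 + $1,140 + $11,470 + $740 = $23,050 (under)
Sep 2025–Feb 2026: $640 + $340 + $1,140 + $11,470 + $740 + $6,150 = $20,480 (under)
Oct 2025–Mar 2026: $340 + $1,140 + $11,470 + $740 + $6,150 + $520 = $20,360 (under)
Nov 2025–Apr 2026: $1,140 + $11,470 + $740 + $6,150 + $520 + $21,970 = $41,990 (over)
Dec 2025–May 2026: $11,470 + $740 + $6,150 + $520 + $21,970 + $900 = $41,750 (over)
3 windows exceed the threshold.

3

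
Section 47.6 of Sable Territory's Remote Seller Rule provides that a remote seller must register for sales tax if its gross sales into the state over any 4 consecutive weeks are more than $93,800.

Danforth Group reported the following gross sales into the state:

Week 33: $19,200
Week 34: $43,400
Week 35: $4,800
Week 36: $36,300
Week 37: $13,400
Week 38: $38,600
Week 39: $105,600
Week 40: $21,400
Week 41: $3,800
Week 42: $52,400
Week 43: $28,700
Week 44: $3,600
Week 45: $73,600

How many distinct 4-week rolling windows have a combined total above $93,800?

Week 33–Week 36: $19,200 + $43,400 + $4,800 + $36,300 = $103,700 (over)
Week 34–Week 37: $43,400 + $4,800 + $36,300 + $13,400 = $97,900 (over)
Week 35–Week 38: $4,800 + $36,300 + $13,400 + $38,600 = $93,100 (under)
Week 36–Week 39: $36,300 + $13,400 + $38,600 + $105,600 = $193,900 (over)
Week 37–Week 40: $13,400 + $38,600 + $105,600 + $21,400 = $179,000 (over)
Week 38–Week 41: $38,600 + $105,600 + $21,400 + $3,800 = $169,400 (over)
Week 39–Week 42: $105,600 + $21,400 + $3,800 + $52,400 = $183,200 (over)
Week 40–Week 43: $21,400 + $3,800 + $52,400 + $28,700 = $106,300 (over)
Week 41–Week 44: $3,800 + $52,400 + $28,700 + $3,600 = $88,500 (under)
Week 42–Week 45: $52,400 + $28,700 + $3,600 + $73,600 = $158,300 (over)
8 windows exceed the threshold.

8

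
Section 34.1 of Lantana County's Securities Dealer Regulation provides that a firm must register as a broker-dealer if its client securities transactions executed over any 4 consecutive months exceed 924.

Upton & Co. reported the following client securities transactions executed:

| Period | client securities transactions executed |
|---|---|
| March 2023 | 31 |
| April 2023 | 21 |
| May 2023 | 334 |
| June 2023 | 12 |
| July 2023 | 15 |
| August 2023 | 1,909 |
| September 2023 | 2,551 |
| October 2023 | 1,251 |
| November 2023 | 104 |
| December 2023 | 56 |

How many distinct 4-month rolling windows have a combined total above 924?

March 2023–June 2023: 31 + 21 + 334 + 12 = 398 (under)
April 2023–July 2023: 21 + 334 + 12 + 15 = 382 (under)
May 2023–August 2023: 334 + 12 + 15 + 1,909 = 2,270 (over)
June 2023–September 2023: 12 + 15 + 1,909 + 2,551 = 4,487 (over)
July 2023–October 2023: 15 + 1,909 + 2,551 + 1,251 = 5,726 (over)
August 2023–November 2023: 1,909 + 2,551 + 1,251 + 104 = 5,815 (over)
September 2023–December 2023: 2,551 + 1,251 + 104 + 56 = 3,962 (over)
5 windows exceed the threshold.

5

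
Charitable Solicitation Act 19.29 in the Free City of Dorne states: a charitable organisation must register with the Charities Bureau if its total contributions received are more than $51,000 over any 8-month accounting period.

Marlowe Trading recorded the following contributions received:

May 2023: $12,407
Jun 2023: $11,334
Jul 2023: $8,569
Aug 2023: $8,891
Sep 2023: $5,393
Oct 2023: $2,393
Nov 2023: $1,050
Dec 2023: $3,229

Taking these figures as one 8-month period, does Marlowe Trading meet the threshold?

Yes

Total contributions received: $12,407 + $11,334 + $8,569 + $8,891 + $5,393 + $2,393 + $1,050 + $3,229 = $53,266.
$53,266 > $51,000, so the threshold is exceeded.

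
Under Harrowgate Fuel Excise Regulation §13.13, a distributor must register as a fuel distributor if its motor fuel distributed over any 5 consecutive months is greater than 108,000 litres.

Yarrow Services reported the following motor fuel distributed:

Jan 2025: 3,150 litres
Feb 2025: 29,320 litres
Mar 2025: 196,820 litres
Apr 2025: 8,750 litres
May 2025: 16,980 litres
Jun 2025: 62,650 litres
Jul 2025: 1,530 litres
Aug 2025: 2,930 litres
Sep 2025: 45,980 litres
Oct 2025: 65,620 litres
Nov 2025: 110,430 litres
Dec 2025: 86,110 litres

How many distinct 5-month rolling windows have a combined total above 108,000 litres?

7

Jan 2025–May 2025: 3,150 litres + 29,320 litres + 196,820 litres + 8,750 litres + 16,980 litres = 255,020 litres (over)
Feb 2025–Jun 2025: 29,320 litres + 196,820 litres + 8,750 litres + 16,980 litres + 62,650 litres = 314,520 litres (over)
Mar 2025–Jul 2025: 196,820 litres + 8,750 litres + 16,980 litres + 62,650 litres + 1,530 litres = 286,730 litres (over)
Apr 2025–Aug 2025: 8,750 litres + 16,980 litres + 62,650 litres + 1,530 litres + 2,930 litres = 92,840 litres (under)
May 2025–Sep 2025: 16,980 litres + 62,650 litres + 1,530 litres + 2,930 litres + 45,980 litres = 130,070 litres (over)
Jun 2025–Oct 2025: 62,650 litres + 1,530 litres + 2,930 litres + 45,980 litres + 65,620 litres = 178,710 litres (over)
Jul 2025–Nov 2025: 1,530 litres + 2,930 litres + 45,980 litres + 65,620 litres + 110,430 litres = 226,490 litres (over)
Aug 2025–Dec 2025: 2,930 litres + 45,980 litres + 65,620 litres + 110,430 litres + 86,110 litres = 311,070 litres (over)
7 windows exceed the threshold.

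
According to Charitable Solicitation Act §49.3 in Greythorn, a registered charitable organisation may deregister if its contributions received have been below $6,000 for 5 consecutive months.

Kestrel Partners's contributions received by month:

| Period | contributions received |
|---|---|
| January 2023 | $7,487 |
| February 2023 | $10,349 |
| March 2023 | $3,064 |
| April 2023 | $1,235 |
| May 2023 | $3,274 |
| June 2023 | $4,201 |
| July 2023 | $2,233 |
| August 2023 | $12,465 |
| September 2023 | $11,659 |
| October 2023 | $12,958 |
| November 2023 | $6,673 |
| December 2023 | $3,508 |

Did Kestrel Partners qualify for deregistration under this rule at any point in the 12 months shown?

Months below $6,000: March 2023, April 2023, May 2023, June 2023, July 2023, December 2023.
Longest run of consecutive months below the threshold: 5.
5 ≥ 5, so Kestrel Partners became eligible.

Yes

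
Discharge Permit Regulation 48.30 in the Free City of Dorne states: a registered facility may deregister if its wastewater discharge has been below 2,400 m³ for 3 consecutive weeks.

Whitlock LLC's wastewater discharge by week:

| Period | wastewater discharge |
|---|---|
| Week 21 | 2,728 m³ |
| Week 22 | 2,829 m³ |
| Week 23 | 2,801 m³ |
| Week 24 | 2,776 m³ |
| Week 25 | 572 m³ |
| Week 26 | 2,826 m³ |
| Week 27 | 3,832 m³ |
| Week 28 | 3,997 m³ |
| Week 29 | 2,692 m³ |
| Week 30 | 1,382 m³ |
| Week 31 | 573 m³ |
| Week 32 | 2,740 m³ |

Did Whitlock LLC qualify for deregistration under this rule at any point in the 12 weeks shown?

Weeks below 2,400 m³: Week 25, Week 30, Week 31.
Longest run of consecutive weeks below the threshold: 2.
2 < 3, so Whitlock LLC never became eligible.

No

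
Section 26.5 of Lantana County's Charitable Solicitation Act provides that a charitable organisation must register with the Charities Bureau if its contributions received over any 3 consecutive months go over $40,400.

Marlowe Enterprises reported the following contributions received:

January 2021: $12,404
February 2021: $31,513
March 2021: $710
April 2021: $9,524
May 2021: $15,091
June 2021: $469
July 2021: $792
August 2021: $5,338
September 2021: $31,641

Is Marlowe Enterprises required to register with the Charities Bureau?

January 2021–March 2021: $12,404 + $31,513 + $710 = $44,627 (over)
February 2021–April 2021: $31,513 + $710 + $9,524 = $41,747 (over)
March 2021–May 2021: $710 + $9,524 + $15,091 = $25,325 (under)
April 2021–June 2021: $9,524 + $15,091 + $469 = $25,084 (under)
May 2021–July 2021: $15,091 + $469 + $792 = $16,352 (under)
June 2021–August 2021: $469 + $792 + $5,338 = $6,599 (under)
July 2021–September 2021: $792 + $5,338 + $31,641 = $37,771 (under)
At least one window exceeds $40,400.

Yes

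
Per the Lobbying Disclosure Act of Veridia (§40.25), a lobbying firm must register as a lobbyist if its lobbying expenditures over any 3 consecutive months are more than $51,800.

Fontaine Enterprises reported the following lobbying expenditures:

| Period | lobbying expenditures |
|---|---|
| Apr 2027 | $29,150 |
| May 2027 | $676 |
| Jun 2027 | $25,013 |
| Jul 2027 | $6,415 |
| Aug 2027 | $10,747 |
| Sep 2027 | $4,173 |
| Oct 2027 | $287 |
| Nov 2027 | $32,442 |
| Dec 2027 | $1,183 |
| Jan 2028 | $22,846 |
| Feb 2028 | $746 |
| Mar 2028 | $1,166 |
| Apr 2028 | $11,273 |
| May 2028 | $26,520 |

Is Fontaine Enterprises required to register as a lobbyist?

Apr 2027–Jun 2027: $29,150 + $676 + $25,013 = $54,839 (over)
May 2027–Jul 2027: $676 + $25,013 + $6,415 = $32,104 (under)
Jun 2027–Aug 2027: $25,013 + $6,415 + $10,747 = $42,175 (under)
Jul 2027–Sep 2027: $6,415 + $10,747 + $4,173 = $21,335 (under)
Aug 2027–Oct 2027: $10,747 + $4,173 + $287 = $15,207 (under)
Sep 2027–Nov 2027: $4,173 + $287 + $32,442 = $36,902 (under)
Oct 2027–Dec 2027: $287 + $32,442 + $1,183 = $33,912 (under)
Nov 2027–Jan 2028: $32,442 + $1,183 + $22,846 = $56,471 (over)
Dec 2027–Feb 2028: $1,183 + $22,846 + $746 = $24,775 (under)
Jan 2028–Mar 2028: $22,846 + $746 + $1,166 = $24,758 (under)
Feb 2028–Apr 2028: $746 + $1,166 + $11,273 = $13,185 (under)
Mar 2028–May 2028: $1,166 + $11,273 + $26,520 = $38,959 (under)
At least one window exceeds $51,800.

Yes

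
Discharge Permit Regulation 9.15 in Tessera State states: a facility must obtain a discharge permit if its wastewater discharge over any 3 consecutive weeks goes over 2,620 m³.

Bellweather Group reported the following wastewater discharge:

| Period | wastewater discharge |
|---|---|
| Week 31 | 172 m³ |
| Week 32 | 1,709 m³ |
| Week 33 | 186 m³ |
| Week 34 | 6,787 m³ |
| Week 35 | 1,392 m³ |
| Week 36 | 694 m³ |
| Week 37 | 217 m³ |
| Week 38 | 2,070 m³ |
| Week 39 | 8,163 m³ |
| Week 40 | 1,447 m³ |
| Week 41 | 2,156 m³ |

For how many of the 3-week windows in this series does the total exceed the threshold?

7

Week 31–Week 33: 172 m³ + 1,709 m³ + 186 m³ = 2,067 m³ (under)
Week 32–Week 34: 1,709 m³ + 186 m³ + 6,787 m³ = 8,682 m³ (over)
Week 33–Week 35: 186 m³ + 6,787 m³ + 1,392 m³ = 8,365 m³ (over)
Week 34–Week 36: 6,787 m³ + 1,392 m³ + 694 m³ = 8,873 m³ (over)
Week 35–Week 37: 1,392 m³ + 694 m³ + 217 m³ = 2,303 m³ (under)
Week 36–Week 38: 694 m³ + 217 m³ + 2,070 m³ = 2,981 m³ (over)
Week 37–Week 39: 217 m³ + 2,070 m³ + 8,163 m³ = 10,450 m³ (over)
Week 38–Week 40: 2,070 m³ + 8,163 m³ + 1,447 m³ = 11,680 m³ (over)
Week 39–Week 41: 8,163 m³ + 1,447 m³ + 2,156 m³ = 11,766 m³ (over)
7 windows exceed the threshold.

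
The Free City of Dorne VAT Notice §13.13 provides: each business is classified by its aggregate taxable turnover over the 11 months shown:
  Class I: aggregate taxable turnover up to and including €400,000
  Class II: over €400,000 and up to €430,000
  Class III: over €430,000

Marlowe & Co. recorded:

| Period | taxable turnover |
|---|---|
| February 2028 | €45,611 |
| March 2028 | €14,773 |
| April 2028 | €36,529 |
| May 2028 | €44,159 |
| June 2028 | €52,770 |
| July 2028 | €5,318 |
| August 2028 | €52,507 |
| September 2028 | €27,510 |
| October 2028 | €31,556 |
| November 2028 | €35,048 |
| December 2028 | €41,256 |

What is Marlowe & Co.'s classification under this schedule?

Class I

Aggregate taxable turnover: €45,611 + €14,773 + €36,529 + €44,159 + €52,770 + €5,318 + €52,507 + €27,510 + €31,556 + €35,048 + €41,256 = €387,037.
€387,037 ≤ €400,000, so Class I applies.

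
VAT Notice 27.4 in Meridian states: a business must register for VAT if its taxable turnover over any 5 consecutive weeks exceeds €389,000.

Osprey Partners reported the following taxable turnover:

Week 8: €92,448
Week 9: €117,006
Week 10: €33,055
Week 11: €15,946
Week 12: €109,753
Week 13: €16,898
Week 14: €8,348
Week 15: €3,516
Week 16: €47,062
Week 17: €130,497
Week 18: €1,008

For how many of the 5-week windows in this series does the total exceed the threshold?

Week 8–Week 12: €92,448 + €117,006 + €33,055 + €15,946 + €109,753 = €368,208 (under)
Week 9–Week 13: €117,006 + €33,055 + €15,946 + €109,753 + €16,898 = €292,658 (under)
Week 10–Week 14: €33,055 + €15,946 + €109,753 + €16,898 + €8,348 = €184,000 (under)
Week 11–Week 15: €15,946 + €109,753 + €16,898 + €8,348 + €3,516 = €154,461 (under)
Week 12–Week 16: €109,753 + €16,898 + €8,348 + €3,516 + €47,062 = €185,577 (under)
Week 13–Week 17: €16,898 + €8,348 + €3,516 + €47,062 + €130,497 = €206,321 (under)
Week 14–Week 18: €8,348 + €3,516 + €47,062 + €130,497 + €1,008 = €190,431 (under)
0 windows exceed the threshold.

0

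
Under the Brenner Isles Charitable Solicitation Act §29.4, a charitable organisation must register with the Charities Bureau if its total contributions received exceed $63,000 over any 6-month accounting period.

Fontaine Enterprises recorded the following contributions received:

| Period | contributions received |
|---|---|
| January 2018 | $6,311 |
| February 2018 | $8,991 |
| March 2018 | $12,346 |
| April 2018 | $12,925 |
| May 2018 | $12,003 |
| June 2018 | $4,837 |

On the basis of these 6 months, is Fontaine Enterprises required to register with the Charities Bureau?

No

Total contributions received: $6,311 + $8,991 + $12,346 + $12,925 + $12,003 + $4,837 = $57,413.
$57,413 ≤ $63,000, so the threshold is not exceeded.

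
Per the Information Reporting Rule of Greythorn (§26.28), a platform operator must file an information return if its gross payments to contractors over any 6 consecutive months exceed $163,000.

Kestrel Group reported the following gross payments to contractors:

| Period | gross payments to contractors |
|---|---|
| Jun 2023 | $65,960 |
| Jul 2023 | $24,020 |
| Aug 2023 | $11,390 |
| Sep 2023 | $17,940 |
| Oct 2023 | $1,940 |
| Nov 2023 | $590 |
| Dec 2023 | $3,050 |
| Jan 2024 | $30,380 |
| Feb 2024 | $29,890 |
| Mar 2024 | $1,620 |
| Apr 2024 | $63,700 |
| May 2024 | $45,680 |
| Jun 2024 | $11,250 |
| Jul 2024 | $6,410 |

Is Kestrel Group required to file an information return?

Yes

Jun 2023–Nov 2023: $65,960 + $24,020 + $11,390 + $17,940 + $1,940 + $590 = $121,840 (under)
Jul 2023–Dec 2023: $24,020 + $11,390 + $17,940 + $1,940 + $590 + $3,050 = $58,930 (under)
Aug 2023–Jan 2024: $11,390 + $17,940 + $1,940 + $590 + $3,050 + $30,380 = $65,290 (under)
Sep 2023–Feb 2024: $17,940 + $1,940 + $590 + $3,050 + $30,380 + $29,890 = $83,790 (under)
Oct 2023–Mar 2024: $1,940 + $590 + $3,050 + $30,380 + $29,890 + $1,620 = $67,470 (under)
Nov 2023–Apr 2024: $590 + $3,050 + $30,380 + $29,890 + $1,620 + $63,700 = $129,230 (under)
Dec 2023–May 2024: $3,050 + $30,380 + $29,890 + $1,620 + $63,700 + $45,680 = $174,320 (over)
Jan 2024–Jun 2024: $30,380 + $29,890 + $1,620 + $63,700 + $45,680 + $11,250 = $182,520 (over)
Feb 2024–Jul 2024: $29,890 + $1,620 + $63,700 + $45,680 + $11,250 + $6,410 = $158,550 (under)
At least one window exceeds $163,000.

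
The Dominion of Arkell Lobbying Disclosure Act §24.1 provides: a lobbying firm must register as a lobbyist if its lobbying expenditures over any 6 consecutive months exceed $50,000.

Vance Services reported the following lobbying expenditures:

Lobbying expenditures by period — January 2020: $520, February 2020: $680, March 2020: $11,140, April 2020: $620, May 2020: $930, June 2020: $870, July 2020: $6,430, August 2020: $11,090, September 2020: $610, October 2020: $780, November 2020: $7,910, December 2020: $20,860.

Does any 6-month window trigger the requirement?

No

January 2020–June 2020: $520 + $680 + $11,140 + $620 + $930 + $870 = $14,760 (under)
February 2020–July 2020: $680 + $11,140 + $620 + $930 + $870 + $6,430 = $20,670 (under)
March 2020–August 2020: $11,140 + $620 + $930 + $870 + $6,430 + $11,090 = $31,080 (under)
April 2020–September 2020: $620 + $930 + $870 + $6,430 + $11,090 + $610 = $20,550 (under)
May 2020–October 2020: $930 + $870 + $6,430 + $11,090 + $610 + $780 = $20,710 (under)
June 2020–November 2020: $870 + $6,430 + $11,090 + $610 + $780 + $7,910 = $27,690 (under)
July 2020–December 2020: $6,430 + $11,090 + $610 + $780 + $7,910 + $20,860 = $47,680 (under)
No window exceeds $50,000.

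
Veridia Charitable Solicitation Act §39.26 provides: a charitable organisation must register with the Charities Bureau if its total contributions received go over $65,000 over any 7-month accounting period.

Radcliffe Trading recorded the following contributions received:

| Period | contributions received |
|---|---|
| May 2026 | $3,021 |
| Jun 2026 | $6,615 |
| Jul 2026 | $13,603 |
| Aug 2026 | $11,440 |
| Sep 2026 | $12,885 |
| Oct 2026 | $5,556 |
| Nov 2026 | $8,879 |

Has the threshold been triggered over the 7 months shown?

No

Total contributions received: $3,021 + $6,615 + $13,603 + $11,440 + $12,885 + $5,556 + $8,879 = $61,999.
$61,999 ≤ $65,000, so the threshold is not exceeded.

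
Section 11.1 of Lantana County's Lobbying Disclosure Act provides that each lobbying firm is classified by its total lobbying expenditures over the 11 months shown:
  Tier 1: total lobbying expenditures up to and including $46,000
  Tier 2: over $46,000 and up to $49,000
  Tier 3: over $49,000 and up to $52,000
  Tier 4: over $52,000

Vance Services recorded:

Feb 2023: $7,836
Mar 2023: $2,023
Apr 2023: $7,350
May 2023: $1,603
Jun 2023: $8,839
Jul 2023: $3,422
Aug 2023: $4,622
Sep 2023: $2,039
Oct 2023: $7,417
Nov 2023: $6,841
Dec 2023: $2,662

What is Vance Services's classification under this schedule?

Total lobbying expenditures: $7,836 + $2,023 + $7,350 + $1,603 + $8,839 + $3,422 + $4,622 + $2,039 + $7,417 + $6,841 + $2,662 = $54,654.
$54,654 > $52,000, so Tier 4 applies.

Tier 4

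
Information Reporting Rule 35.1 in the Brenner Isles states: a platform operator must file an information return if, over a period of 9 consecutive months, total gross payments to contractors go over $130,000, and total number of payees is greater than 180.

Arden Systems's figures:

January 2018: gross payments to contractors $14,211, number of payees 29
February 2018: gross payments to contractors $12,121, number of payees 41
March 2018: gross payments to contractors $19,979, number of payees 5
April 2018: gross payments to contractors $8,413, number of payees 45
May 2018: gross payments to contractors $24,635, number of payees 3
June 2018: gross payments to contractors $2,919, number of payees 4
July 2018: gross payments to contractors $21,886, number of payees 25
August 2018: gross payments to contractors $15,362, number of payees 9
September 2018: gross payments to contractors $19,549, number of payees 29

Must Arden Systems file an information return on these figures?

Yes

Total gross payments to contractors: $14,211 + $12,121 + $19,979 + $8,413 + $24,635 + $2,919 + $21,886 + $15,362 + $19,549 = $139,075 (> $130,000).
Total number of payees: 29 + 41 + 5 + 45 + 3 + 4 + 25 + 9 + 29 = 190 (> 180).
The test is 'and': both thresholds are exceeded.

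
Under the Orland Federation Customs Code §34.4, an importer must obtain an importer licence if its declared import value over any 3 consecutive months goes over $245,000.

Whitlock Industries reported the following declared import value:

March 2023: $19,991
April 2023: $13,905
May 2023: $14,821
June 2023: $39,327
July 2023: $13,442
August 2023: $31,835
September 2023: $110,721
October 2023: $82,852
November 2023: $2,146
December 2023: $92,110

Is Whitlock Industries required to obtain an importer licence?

No

March 2023–May 2023: $19,991 + $13,905 + $14,821 = $48,717 (under)
April 2023–June 2023: $13,905 + $14,821 + $39,327 = $68,053 (under)
May 2023–July 2023: $14,821 + $39,327 + $13,442 = $67,590 (under)
June 2023–August 2023: $39,327 + $13,442 + $31,835 = $84,604 (under)
July 2023–September 2023: $13,442 + $31,835 + $110,721 = $155,998 (under)
August 2023–October 2023: $31,835 + $110,721 + $82,852 = $225,408 (under)
September 2023–November 2023: $110,721 + $82,852 + $2,146 = $195,719 (under)
October 2023–December 2023: $82,852 + $2,146 + $92,110 = $177,108 (under)
No window exceeds $245,000.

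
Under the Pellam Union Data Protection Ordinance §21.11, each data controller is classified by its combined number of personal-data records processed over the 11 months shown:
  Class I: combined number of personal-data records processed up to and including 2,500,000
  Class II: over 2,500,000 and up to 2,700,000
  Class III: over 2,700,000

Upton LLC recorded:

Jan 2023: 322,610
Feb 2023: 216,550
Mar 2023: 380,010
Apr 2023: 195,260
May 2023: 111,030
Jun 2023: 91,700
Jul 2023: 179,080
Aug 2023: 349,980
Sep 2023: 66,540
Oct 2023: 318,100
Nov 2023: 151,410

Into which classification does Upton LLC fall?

Class I

Combined number of personal-data records processed: 322,610 + 216,550 + 380,010 + 195,260 + 111,030 + 91,700 + 179,080 + 349,980 + 66,540 + 318,100 + 151,410 = 2,382,270.
2,382,270 ≤ 2,500,000, so Class I applies.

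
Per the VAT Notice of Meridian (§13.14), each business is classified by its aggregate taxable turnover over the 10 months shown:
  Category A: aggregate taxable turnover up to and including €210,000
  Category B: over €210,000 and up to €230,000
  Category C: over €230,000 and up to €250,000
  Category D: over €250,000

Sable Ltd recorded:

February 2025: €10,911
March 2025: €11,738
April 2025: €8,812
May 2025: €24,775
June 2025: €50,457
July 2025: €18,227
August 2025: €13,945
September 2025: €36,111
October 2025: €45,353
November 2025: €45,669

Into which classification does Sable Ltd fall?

Aggregate taxable turnover: €10,911 + €11,738 + €8,812 + €24,775 + €50,457 + €18,227 + €13,945 + €36,111 + €45,353 + €45,669 = €265,998.
€265,998 > €250,000, so Category D applies.

Category D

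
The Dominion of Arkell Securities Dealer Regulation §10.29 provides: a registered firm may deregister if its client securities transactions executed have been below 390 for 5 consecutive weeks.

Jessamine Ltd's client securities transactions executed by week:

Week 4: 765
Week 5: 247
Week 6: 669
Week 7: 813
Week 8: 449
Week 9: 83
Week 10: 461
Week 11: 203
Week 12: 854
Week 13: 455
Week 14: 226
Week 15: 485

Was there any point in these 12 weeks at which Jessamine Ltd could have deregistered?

No

Weeks below 390: Week 5, Week 9, Week 11, Week 14.
Longest run of consecutive weeks below the threshold: 1.
1 < 5, so Jessamine Ltd never became eligible.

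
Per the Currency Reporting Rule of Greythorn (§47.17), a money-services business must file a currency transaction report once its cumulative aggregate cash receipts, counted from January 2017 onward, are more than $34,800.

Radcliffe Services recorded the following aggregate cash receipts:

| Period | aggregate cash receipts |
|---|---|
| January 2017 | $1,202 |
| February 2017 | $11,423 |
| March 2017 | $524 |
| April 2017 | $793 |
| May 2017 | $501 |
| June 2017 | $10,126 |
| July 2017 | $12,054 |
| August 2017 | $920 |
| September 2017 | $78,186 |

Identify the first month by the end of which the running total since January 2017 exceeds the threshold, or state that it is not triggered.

July 2017

Through January 2017: $1,202
Through February 2017: $12,625
Through March 2017: $13,149
Through April 2017: $13,942
Through May 2017: $14,443
Through June 2017: $24,569
Through July 2017: $36,623 ← exceeds threshold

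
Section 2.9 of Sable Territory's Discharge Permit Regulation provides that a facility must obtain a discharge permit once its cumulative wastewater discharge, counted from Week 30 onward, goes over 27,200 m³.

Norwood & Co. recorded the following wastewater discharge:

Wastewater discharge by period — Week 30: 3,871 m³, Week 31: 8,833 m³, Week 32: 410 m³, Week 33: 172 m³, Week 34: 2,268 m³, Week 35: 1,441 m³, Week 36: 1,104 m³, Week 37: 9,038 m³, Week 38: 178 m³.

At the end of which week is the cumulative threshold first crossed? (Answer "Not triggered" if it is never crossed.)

Week 38

Through Week 30: 3,871 m³
Through Week 31: 12,704 m³
Through Week 32: 13,114 m³
Through Week 33: 13,286 m³
Through Week 34: 15,554 m³
Through Week 35: 16,995 m³
Through Week 36: 18,099 m³
Through Week 37: 27,137 m³
Through Week 38: 27,315 m³ ← exceeds threshold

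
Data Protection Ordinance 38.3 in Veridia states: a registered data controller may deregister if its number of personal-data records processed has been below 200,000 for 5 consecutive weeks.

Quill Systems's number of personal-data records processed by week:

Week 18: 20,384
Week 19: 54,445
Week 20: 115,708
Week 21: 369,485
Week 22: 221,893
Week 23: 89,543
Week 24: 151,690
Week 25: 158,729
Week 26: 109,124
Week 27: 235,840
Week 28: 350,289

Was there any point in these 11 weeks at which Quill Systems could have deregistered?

Weeks below 200,000: Week 18, Week 19, Week 20, Week 23, Week 24, Week 25, Week 26.
Longest run of consecutive weeks below the threshold: 4.
4 < 5, so Quill Systems never became eligible.

No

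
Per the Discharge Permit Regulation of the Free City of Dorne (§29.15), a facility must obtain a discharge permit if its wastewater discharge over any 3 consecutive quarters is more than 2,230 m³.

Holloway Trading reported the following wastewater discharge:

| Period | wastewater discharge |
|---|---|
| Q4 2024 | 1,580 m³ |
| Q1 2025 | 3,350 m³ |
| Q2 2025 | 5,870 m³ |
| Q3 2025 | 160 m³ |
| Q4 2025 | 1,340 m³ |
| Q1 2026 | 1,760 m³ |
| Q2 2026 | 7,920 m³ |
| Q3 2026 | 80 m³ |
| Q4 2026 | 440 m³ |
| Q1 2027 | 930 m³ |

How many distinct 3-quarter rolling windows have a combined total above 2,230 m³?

7

Q4 2024–Q2 2025: 1,580 m³ + 3,350 m³ + 5,870 m³ = 10,800 m³ (over)
Q1 2025–Q3 2025: 3,350 m³ + 5,870 m³ + 160 m³ = 9,380 m³ (over)
Q2 2025–Q4 2025: 5,870 m³ + 160 m³ + 1,340 m³ = 7,370 m³ (over)
Q3 2025–Q1 2026: 160 m³ + 1,340 m³ + 1,760 m³ = 3,260 m³ (over)
Q4 2025–Q2 2026: 1,340 m³ + 1,760 m³ + 7,920 m³ = 11,020 m³ (over)
Q1 2026–Q3 2026: 1,760 m³ + 7,920 m³ + 80 m³ = 9,760 m³ (over)
Q2 2026–Q4 2026: 7,920 m³ + 80 m³ + 440 m³ = 8,440 m³ (over)
Q3 2026–Q1 2027: 80 m³ + 440 m³ + 930 m³ = 1,450 m³ (under)
7 windows exceed the threshold.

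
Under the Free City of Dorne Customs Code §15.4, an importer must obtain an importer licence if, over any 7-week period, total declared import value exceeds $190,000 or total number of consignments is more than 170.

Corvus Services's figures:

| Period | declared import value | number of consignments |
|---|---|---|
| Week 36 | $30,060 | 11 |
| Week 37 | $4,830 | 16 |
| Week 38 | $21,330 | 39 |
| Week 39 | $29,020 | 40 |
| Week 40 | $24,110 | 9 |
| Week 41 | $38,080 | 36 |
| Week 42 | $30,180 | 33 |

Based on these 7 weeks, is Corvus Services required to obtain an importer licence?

Total declared import value: $30,060 + $4,830 + $21,330 + $29,020 + $24,110 + $38,080 + $30,180 = $177,610 (≤ $190,000).
Total number of consignments: 11 + 16 + 39 + 40 + 9 + 36 + 33 = 184 (> 170).
The test is 'or': at least one threshold is exceeded.

Yes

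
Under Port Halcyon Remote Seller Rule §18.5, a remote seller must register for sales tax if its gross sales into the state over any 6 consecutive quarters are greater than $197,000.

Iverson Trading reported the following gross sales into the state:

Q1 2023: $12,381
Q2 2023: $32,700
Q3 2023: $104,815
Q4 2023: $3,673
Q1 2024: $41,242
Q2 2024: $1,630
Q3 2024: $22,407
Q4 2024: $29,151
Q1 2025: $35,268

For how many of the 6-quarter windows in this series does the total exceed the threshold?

Q1 2023–Q2 2024: $12,381 + $32,700 + $104,815 + $3,673 + $41,242 + $1,630 = $196,441 (under)
Q2 2023–Q3 2024: $32,700 + $104,815 + $3,673 + $41,242 + $1,630 + $22,407 = $206,467 (over)
Q3 2023–Q4 2024: $104,815 + $3,673 + $41,242 + $1,630 + $22,407 + $29,151 = $202,918 (over)
Q4 2023–Q1 2025: $3,673 + $41,242 + $1,630 + $22,407 + $29,151 + $35,268 = $133,371 (under)
2 windows exceed the threshold.

2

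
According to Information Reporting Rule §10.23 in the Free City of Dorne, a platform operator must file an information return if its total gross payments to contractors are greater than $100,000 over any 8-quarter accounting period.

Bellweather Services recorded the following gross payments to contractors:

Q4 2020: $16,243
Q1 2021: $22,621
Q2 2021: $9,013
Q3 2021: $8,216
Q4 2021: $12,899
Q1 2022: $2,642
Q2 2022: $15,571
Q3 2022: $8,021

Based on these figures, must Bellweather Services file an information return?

Total gross payments to contractors: $16,243 + $22,621 + $9,013 + $8,216 + $12,899 + $2,642 + $15,571 + $8,021 = $95,226.
$95,226 ≤ $100,000, so the threshold is not exceeded.

No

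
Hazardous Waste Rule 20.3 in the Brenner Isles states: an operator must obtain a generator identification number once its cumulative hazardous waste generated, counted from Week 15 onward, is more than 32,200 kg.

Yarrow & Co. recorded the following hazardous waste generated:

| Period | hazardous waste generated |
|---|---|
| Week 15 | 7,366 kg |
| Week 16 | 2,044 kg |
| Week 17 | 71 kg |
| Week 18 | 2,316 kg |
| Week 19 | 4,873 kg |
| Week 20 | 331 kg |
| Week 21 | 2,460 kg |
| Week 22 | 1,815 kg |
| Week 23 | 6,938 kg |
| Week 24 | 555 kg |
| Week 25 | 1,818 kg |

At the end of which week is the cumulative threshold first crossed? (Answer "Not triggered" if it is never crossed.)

Through Week 15: 7,366 kg
Through Week 16: 9,410 kg
Through Week 17: 9,481 kg
Through Week 18: 11,797 kg
Through Week 19: 16,670 kg
Through Week 20: 17,001 kg
Through Week 21: 19,461 kg
Through Week 22: 21,276 kg
Through Week 23: 28,214 kg
Through Week 24: 28,769 kg
Through Week 25: 30,587 kg
Final cumulative total 30,587 kg ≤ 32,200 kg; the threshold is never exceeded.

Not triggered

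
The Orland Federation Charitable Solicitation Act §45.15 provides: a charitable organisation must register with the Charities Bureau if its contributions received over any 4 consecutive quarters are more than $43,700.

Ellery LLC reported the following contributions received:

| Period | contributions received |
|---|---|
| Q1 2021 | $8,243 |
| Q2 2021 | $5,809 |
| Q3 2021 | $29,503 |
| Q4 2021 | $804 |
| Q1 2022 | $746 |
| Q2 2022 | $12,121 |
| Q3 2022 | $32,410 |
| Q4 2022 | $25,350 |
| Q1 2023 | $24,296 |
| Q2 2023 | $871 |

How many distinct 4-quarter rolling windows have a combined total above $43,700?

5

Q1 2021–Q4 2021: $8,243 + $5,809 + $29,503 + $804 = $44,359 (over)
Q2 2021–Q1 2022: $5,809 + $29,503 + $804 + $746 = $36,862 (under)
Q3 2021–Q2 2022: $29,503 + $804 + $746 + $12,121 = $43,174 (under)
Q4 2021–Q3 2022: $804 + $746 + $12,121 + $32,410 = $46,081 (over)
Q1 2022–Q4 2022: $746 + $12,121 + $32,410 + $25,350 = $70,627 (over)
Q2 2022–Q1 2023: $12,121 + $32,410 + $25,350 + $24,296 = $94,177 (over)
Q3 2022–Q2 2023: $32,410 + $25,350 + $24,296 + $871 = $82,927 (over)
5 windows exceed the threshold.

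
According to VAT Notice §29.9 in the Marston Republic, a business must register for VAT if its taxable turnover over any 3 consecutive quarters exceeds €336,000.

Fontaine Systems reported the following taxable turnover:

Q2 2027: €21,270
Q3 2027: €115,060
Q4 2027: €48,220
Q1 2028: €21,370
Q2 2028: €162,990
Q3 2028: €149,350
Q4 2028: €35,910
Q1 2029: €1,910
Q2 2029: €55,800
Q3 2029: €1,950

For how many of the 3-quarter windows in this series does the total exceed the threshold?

Q2 2027–Q4 2027: €21,270 + €115,060 + €48,220 = €184,550 (under)
Q3 2027–Q1 2028: €115,060 + €48,220 + €21,370 = €184,650 (under)
Q4 2027–Q2 2028: €48,220 + €21,370 + €162,990 = €232,580 (under)
Q1 2028–Q3 2028: €21,370 + €162,990 + €149,350 = €333,710 (under)
Q2 2028–Q4 2028: €162,990 + €149,350 + €35,910 = €348,250 (over)
Q3 2028–Q1 2029: €149,350 + €35,910 + €1,910 = €187,170 (under)
Q4 2028–Q2 2029: €35,910 + €1,910 + €55,800 = €93,620 (under)
Q1 2029–Q3 2029: €1,910 + €55,800 + €1,950 = €59,660 (under)
1 window exceeds the threshold.

1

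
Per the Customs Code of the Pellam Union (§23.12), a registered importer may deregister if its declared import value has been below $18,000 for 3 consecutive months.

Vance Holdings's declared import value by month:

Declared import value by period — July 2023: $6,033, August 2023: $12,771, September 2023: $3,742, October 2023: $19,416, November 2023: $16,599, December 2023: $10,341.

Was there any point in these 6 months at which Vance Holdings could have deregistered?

Months below $18,000: July 2023, August 2023, September 2023, November 2023, December 2023.
Longest run of consecutive months below the threshold: 3.
3 ≥ 3, so Vance Holdings became eligible.

Yes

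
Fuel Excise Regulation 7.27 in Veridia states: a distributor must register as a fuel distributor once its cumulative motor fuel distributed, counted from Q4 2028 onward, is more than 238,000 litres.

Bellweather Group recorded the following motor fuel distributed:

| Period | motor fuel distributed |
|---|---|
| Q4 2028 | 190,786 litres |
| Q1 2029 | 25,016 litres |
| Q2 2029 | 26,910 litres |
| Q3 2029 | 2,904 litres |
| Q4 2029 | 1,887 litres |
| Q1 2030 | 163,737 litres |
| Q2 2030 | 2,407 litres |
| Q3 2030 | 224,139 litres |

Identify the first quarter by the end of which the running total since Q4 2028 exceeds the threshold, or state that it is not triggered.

Through Q4 2028: 190,786 litres
Through Q1 2029: 215,802 litres
Through Q2 2029: 242,712 litres ← exceeds threshold

Q2 2029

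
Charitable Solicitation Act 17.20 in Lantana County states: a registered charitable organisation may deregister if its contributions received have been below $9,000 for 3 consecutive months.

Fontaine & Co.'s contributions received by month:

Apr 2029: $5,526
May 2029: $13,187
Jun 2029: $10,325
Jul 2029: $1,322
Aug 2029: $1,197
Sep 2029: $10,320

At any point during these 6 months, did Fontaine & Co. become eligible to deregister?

Months below $9,000: Apr 2029, Jul 2029, Aug 2029.
Longest run of consecutive months below the threshold: 2.
2 < 3, so Fontaine & Co. never became eligible.

No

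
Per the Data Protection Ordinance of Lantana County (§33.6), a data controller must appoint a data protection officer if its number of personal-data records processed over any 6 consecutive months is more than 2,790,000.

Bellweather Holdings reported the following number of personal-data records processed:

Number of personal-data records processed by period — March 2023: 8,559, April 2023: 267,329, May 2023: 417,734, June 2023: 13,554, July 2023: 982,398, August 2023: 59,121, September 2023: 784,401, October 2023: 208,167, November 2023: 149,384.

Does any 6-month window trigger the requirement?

No

March 2023–August 2023: 8,559 + 267,329 + 417,734 + 13,554 + 982,398 + 59,121 = 1,748,695 (under)
April 2023–September 2023: 267,329 + 417,734 + 13,554 + 982,398 + 59,121 + 784,401 = 2,524,537 (under)
May 2023–October 2023: 417,734 + 13,554 + 982,398 + 59,121 + 784,401 + 208,167 = 2,465,375 (under)
June 2023–November 2023: 13,554 + 982,398 + 59,121 + 784,401 + 208,167 + 149,384 = 2,197,025 (under)
No window exceeds 2,790,000.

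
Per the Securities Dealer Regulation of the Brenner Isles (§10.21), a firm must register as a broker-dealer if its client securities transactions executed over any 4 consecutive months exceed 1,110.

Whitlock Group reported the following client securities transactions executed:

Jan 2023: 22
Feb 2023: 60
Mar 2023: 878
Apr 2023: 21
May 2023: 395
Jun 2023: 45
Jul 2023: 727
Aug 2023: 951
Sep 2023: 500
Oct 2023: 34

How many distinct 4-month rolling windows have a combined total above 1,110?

Jan 2023–Apr 2023: 22 + 60 + 878 + 21 = 981 (under)
Feb 2023–May 2023: 60 + 878 + 21 + 395 = 1,354 (over)
Mar 2023–Jun 2023: 878 + 21 + 395 + 45 = 1,339 (over)
Apr 2023–Jul 2023: 21 + 395 + 45 + 727 = 1,188 (over)
May 2023–Aug 2023: 395 + 45 + 727 + 951 = 2,118 (over)
Jun 2023–Sep 2023: 45 + 727 + 951 + 500 = 2,223 (over)
Jul 2023–Oct 2023: 727 + 951 + 500 + 34 = 2,212 (over)
6 windows exceed the threshold.

6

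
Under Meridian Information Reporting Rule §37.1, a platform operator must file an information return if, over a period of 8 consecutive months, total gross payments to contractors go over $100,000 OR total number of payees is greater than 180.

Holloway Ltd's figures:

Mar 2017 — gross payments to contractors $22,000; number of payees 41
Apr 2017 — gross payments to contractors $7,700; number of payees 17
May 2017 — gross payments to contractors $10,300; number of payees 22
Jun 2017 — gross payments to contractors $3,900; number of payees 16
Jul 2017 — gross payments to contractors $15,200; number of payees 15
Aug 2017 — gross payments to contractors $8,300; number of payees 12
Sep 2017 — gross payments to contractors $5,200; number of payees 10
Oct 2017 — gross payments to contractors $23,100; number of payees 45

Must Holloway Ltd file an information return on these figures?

Total gross payments to contractors: $22,000 + $7,700 + $10,300 + $3,900 + $15,200 + $8,300 + $5,200 + $23,100 = $95,700 (≤ $100,000).
Total number of payees: 41 + 17 + 22 + 16 + 15 + 12 + 10 + 45 = 178 (≤ 180).
The test is 'or': neither threshold is exceeded.

No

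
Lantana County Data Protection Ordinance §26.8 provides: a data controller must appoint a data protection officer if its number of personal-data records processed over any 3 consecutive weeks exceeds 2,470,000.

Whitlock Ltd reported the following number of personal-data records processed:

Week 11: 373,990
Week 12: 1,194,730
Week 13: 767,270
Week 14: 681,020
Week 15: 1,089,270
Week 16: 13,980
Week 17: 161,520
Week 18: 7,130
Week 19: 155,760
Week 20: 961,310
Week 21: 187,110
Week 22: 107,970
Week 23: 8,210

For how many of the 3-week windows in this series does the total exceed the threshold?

2

Week 11–Week 13: 373,990 + 1,194,730 + 767,270 = 2,335,990 (under)
Week 12–Week 14: 1,194,730 + 767,270 + 681,020 = 2,643,020 (over)
Week 13–Week 15: 767,270 + 681,020 + 1,089,270 = 2,537,560 (over)
Week 14–Week 16: 681,020 + 1,089,270 + 13,980 = 1,784,270 (under)
Week 15–Week 17: 1,089,270 + 13,980 + 161,520 = 1,264,770 (under)
Week 16–Week 18: 13,980 + 161,520 + 7,130 = 182,630 (under)
Week 17–Week 19: 161,520 + 7,130 + 155,760 = 324,410 (under)
Week 18–Week 20: 7,130 + 155,760 + 961,310 = 1,124,200 (under)
Week 19–Week 21: 155,760 + 961,310 + 187,110 = 1,304,180 (under)
Week 20–Week 22: 961,310 + 187,110 + 107,970 = 1,256,390 (under)
Week 21–Week 23: 187,110 + 107,970 + 8,210 = 303,290 (under)
2 windows exceed the threshold.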